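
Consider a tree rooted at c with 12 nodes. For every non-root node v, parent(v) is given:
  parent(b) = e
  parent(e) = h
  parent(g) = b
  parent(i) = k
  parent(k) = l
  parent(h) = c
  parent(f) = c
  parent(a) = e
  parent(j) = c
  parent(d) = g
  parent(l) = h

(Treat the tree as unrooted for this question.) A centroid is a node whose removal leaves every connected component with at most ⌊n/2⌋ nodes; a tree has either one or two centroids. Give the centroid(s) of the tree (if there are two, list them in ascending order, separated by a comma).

h

Removing h splits the tree into components of sizes 5, 3, 3; the largest is 5 ≤ ⌊12/2⌋ = 6.
No neighbour of h does as well, so h is the unique centroid.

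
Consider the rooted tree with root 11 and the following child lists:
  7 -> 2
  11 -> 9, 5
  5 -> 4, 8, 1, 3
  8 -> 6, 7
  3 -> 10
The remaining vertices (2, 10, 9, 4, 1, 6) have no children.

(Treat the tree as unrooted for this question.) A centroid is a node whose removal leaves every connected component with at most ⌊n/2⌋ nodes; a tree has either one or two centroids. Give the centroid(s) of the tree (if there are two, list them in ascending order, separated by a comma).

5

Delete 5: the remaining components have sizes 4, 2, 2, 1, 1. Max 4 ≤ 5, so 5 is a centroid.
No neighbour of 5 does as well, so 5 is the unique centroid.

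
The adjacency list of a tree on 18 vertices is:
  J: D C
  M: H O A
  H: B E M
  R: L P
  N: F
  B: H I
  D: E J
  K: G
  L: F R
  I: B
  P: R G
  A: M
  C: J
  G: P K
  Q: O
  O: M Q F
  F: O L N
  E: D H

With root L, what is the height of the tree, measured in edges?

8

C sits deepest: L – F – O – M – H – E – D – J – C — 8 edges from the root.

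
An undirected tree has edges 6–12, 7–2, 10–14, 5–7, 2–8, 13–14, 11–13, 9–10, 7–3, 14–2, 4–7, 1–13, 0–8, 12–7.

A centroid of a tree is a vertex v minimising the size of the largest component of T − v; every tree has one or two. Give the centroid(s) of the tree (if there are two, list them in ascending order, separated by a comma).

2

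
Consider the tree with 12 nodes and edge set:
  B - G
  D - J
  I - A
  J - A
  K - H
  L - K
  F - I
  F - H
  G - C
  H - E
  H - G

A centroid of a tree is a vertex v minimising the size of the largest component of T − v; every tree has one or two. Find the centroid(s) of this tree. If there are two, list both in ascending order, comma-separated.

If H is removed the pieces have sizes 5, 3, 2, 1, all ≤ ⌊12/2⌋ = 6.
No neighbour of H does as well, so H is the unique centroid.

H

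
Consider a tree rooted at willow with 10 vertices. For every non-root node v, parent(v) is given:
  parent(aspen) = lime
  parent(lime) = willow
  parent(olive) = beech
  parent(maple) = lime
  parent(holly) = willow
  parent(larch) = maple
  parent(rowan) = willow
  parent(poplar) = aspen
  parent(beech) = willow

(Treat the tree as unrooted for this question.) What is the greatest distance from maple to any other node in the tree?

4

Distances from maple peak at 4, attained at olive.
maple-lime-willow-beech-olive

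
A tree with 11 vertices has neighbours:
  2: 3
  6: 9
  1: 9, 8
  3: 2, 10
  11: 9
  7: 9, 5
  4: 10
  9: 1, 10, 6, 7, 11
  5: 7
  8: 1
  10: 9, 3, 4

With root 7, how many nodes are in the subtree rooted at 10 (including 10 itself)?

4

10's subtree: {10, 3, 4, 2}, size 4.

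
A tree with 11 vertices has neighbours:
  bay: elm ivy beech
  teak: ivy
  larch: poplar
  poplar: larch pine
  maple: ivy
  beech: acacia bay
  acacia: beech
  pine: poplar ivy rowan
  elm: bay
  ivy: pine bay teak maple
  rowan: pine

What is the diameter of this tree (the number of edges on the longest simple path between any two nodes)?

A longest path is larch – poplar – pine – ivy – bay – beech – acacia, with 6 edges.

6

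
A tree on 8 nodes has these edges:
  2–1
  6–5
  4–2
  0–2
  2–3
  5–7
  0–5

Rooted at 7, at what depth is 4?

7–5–0–2–4 — 4 edges.

4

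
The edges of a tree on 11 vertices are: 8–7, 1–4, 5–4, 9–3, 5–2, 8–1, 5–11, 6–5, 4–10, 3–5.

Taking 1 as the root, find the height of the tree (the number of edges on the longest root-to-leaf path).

9 sits deepest: 1–4–5–3–9 — 4 edges from the root.

4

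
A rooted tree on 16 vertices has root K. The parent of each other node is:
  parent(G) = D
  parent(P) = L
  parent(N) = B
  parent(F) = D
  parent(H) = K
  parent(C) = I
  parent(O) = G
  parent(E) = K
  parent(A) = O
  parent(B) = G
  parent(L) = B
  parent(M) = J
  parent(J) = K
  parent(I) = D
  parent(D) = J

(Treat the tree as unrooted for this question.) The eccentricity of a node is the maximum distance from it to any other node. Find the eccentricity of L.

6

The node farthest from L is H (E also at distance 6), via L–B–G–D–J–K–H — 6 edges.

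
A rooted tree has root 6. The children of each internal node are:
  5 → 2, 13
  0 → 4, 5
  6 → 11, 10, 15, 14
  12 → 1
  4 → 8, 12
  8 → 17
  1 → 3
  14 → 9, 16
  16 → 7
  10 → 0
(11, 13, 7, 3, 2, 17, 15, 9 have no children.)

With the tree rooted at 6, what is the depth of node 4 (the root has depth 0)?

3

Path from 6 to 4: 6 → 10 → 0 → 4, which has 3 edges.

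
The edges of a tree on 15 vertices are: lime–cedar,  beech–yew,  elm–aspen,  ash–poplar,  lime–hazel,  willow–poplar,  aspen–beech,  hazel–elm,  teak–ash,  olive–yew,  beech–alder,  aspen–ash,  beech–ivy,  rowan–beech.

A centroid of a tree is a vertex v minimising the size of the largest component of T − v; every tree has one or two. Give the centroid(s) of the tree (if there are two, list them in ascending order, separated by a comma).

aspen

If aspen is removed the pieces have sizes 6, 4, 4, all ≤ ⌊15/2⌋ = 7.
No neighbour of aspen does as well, so aspen is the unique centroid.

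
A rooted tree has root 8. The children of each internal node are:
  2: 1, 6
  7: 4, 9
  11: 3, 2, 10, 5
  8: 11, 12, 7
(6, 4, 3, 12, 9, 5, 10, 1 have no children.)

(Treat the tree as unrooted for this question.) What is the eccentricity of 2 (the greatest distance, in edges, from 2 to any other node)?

The node farthest from 2 is 9 (4 also at distance 4), via 2–11–8–7–9 — 4 edges.

4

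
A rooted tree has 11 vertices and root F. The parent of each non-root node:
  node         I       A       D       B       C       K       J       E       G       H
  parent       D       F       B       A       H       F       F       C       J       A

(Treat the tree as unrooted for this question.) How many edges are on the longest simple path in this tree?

A longest path is I – D – B – A – F – J – G, with 6 edges.

6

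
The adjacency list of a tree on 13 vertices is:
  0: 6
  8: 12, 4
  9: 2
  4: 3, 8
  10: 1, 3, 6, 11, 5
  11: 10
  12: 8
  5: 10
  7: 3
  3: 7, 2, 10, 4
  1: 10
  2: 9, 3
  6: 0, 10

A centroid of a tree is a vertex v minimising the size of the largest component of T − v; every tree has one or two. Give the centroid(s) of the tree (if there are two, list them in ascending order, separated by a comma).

Removing 3 splits the tree into components of sizes 6, 3, 2, 1; the largest is 6 ≤ ⌊13/2⌋ = 6.
Every other node leaves some component of size > 6, so the centroid is unique.

3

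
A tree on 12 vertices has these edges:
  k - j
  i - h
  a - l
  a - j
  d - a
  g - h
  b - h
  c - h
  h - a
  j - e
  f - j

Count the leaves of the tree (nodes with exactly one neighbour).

Degree-1 nodes: b, c, d, e, f, g, i, k, l — 9 of them.

9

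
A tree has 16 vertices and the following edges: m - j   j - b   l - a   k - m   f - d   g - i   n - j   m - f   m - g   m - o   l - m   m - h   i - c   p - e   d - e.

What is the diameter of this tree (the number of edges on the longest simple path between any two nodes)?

BFS from p reaches c last, at distance 7; BFS from c confirms no node is farther.
Path: p–e–d–f–m–g–i–c.

7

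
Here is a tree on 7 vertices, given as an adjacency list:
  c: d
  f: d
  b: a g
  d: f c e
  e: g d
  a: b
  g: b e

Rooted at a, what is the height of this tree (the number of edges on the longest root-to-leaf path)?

5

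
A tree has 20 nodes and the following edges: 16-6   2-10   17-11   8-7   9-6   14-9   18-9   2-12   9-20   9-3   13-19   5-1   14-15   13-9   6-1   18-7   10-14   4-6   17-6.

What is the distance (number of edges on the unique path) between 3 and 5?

Walking from 3: 3 - 9 - 6 - 1 - 5. Length 4.

4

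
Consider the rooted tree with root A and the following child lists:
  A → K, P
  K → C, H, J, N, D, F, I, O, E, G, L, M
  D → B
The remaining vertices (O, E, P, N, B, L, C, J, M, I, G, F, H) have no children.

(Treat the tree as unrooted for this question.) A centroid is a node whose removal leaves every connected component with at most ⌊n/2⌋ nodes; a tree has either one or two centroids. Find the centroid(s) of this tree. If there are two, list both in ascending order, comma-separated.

K

Delete K: the remaining components have sizes 2, 2, 1, 1, 1, 1, 1, 1, 1, 1, 1, 1, 1. Max 2 ≤ 8, so K is a centroid.
Every other node leaves some component of size > 8, so the centroid is unique.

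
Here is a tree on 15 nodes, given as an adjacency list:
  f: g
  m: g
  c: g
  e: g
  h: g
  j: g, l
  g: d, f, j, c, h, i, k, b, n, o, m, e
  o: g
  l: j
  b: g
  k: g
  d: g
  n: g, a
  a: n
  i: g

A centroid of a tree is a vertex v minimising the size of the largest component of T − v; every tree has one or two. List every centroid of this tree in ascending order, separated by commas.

Removing g splits the tree into components of sizes 2, 2, 1, 1, 1, 1, 1, 1, 1, 1, 1, 1; the largest is 2 ≤ ⌊15/2⌋ = 7.
Every other node leaves some component of size > 7, so the centroid is unique.

g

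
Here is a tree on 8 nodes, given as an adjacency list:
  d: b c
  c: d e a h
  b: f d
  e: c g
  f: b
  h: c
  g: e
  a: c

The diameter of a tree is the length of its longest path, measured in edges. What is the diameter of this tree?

Starting from g, a farthest node is f at distance 5.
One longest path: g-e-c-d-b-f.
So the diameter is 5.

5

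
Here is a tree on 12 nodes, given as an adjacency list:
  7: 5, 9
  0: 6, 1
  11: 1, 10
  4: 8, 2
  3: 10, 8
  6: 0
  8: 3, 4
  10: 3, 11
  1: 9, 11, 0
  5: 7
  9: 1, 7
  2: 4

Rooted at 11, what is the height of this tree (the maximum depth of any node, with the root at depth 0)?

A deepest node is 2, reached by 11 – 10 – 3 – 8 – 4 – 2.
That path has 5 edges, so the height is 5.

5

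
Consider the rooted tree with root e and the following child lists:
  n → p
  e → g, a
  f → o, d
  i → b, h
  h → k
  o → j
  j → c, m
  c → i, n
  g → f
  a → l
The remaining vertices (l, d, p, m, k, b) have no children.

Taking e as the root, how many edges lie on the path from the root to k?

Climbing from k to the root: k – h – i – c – j – o – f – g – e. That's 8 steps.

8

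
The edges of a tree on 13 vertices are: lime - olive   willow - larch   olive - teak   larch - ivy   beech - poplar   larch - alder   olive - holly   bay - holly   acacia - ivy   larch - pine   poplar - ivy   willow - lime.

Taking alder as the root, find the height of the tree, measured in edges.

6

The longest root-to-leaf path is alder-larch-willow-lime-olive-holly-bay (6 edges).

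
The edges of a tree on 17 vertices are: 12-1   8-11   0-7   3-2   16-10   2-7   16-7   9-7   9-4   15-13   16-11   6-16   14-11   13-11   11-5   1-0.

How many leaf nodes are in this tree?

9

Degree-1 nodes: 3, 4, 5, 6, 8, 10, 12, 14, 15 — 9 of them.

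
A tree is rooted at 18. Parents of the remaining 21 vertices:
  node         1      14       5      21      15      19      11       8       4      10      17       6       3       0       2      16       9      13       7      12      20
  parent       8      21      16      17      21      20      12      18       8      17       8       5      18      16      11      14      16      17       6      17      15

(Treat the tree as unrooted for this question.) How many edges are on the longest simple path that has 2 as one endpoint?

9

Distances from 2 peak at 9, attained at 7.
2 – 11 – 12 – 17 – 21 – 14 – 16 – 5 – 6 – 7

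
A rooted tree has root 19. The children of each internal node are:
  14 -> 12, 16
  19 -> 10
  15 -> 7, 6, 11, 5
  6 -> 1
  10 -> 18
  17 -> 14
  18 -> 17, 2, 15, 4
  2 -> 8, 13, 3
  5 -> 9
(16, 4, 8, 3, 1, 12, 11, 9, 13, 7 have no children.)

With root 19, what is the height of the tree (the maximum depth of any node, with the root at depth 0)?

5

The longest root-to-leaf path is 19–10–18–17–14–12 (5 edges).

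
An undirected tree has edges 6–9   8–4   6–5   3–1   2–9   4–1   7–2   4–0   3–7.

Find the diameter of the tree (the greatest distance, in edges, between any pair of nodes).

8

Starting from 8, a farthest node is 5 at distance 8.
One longest path: 8-4-1-3-7-2-9-6-5.
So the diameter is 8.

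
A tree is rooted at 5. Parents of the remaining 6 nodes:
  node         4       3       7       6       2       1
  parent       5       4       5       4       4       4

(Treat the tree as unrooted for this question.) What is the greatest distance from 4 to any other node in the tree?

2

The node farthest from 4 is 7, via 4–5–7 — 2 edges.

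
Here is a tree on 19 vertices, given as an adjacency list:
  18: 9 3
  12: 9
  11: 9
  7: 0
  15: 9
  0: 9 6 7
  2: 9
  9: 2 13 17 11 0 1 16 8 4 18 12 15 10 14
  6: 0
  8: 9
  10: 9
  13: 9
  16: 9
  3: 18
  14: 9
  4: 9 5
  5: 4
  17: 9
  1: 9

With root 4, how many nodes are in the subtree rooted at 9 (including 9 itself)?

17

The subtree rooted at 9 contains: 9, 10, 2, 17, 12, 18, 15, 14, 8, 0, 13, 11, 16, 1, 3, 7, 6 — 17 nodes.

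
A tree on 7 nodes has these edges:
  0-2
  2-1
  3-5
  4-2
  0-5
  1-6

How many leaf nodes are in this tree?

Exactly 3 nodes have a single neighbour: 3, 4, 6.

3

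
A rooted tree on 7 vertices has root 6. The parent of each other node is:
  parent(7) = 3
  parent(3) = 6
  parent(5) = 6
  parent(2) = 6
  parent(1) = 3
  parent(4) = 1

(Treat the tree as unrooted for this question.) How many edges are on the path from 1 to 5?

The path is 1–3–6–5, which has 3 edges.

3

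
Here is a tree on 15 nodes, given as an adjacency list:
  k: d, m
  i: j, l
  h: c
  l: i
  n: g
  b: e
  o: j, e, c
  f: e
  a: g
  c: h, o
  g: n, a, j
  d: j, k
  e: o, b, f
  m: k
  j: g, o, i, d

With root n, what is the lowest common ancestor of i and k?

j

Path i→root: i j g n; path k→root: k d j g n.
First common node: j.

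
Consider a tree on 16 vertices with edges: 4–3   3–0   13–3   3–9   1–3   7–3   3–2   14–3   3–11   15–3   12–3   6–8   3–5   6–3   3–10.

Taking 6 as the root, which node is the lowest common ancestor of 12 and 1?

3

12's ancestor chain is 12, 3, 6 and 1's is 1, 3, 6; they first meet at 3.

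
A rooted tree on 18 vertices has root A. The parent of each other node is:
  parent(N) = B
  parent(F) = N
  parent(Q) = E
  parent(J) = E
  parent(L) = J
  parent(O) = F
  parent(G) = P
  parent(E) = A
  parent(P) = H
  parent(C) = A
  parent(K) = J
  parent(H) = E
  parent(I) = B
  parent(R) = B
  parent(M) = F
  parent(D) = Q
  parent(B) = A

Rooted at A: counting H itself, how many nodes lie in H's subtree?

Descendants of H (including itself): H, P, G. That's 3.

3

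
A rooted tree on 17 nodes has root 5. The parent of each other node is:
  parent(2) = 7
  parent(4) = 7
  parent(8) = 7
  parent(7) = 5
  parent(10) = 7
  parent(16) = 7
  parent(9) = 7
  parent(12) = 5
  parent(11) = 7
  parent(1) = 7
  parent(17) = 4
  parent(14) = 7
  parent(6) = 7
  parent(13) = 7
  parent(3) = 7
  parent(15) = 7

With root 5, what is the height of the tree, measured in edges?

3

17 sits deepest: 5–7–4–17 — 3 edges from the root.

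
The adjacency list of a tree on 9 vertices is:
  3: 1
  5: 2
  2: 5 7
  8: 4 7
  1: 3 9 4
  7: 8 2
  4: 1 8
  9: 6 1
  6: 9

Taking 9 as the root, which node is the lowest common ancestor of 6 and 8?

Ancestors of 6 (toward the root): 6, 9.
Ancestors of 8: 8, 4, 1, 9.
The deepest node appearing in both lists is 9.

9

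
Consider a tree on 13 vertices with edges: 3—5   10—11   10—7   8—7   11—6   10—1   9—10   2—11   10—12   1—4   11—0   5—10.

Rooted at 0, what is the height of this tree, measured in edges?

The longest root-to-leaf path is 0–11–10–5–3 (4 edges).

4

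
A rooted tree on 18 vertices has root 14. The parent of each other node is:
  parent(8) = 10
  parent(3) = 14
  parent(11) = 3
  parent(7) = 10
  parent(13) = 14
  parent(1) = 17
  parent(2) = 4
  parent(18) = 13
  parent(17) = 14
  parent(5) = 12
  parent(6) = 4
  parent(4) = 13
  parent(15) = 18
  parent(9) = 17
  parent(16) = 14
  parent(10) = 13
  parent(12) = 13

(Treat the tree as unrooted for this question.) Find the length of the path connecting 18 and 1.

4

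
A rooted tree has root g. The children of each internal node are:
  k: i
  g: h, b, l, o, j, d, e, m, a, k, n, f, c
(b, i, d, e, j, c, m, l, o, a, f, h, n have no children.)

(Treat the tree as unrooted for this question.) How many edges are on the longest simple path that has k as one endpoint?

2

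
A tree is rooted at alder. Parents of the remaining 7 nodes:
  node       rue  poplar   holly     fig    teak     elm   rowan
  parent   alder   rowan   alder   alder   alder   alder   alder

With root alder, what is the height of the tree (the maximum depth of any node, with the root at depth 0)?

A deepest node is poplar, reached by alder – rowan – poplar.
That path has 2 edges, so the height is 2.

2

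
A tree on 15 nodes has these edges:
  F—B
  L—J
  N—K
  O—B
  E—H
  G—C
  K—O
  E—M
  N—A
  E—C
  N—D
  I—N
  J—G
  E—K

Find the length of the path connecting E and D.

3

Walking from E: E - K - N - D. Length 3.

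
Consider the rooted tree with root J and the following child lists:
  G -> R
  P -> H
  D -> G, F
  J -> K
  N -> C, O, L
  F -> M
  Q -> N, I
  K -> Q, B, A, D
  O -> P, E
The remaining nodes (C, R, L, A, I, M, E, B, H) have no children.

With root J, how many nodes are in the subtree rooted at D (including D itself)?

5

D's subtree: {D, F, G, M, R}, size 5.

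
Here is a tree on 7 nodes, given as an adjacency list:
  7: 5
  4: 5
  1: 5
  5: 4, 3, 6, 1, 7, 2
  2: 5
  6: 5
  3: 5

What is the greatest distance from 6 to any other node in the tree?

The node farthest from 6 is 7 (1, 4, 2, 3 also at distance 2), via 6-5-7 — 2 edges.

2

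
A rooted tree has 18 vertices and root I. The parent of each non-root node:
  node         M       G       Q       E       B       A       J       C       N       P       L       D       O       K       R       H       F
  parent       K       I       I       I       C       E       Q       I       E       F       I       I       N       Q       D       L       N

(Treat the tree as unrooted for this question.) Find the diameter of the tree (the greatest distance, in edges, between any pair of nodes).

A longest path is P-F-N-E-I-Q-K-M, with 7 edges.

7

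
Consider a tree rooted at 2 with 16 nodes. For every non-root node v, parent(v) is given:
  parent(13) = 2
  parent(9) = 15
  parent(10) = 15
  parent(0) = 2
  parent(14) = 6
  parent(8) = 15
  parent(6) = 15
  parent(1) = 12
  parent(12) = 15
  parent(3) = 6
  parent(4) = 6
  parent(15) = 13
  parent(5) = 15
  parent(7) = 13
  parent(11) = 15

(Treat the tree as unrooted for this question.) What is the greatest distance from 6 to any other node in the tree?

4

The node farthest from 6 is 0, via 6 – 15 – 13 – 2 – 0 — 4 edges.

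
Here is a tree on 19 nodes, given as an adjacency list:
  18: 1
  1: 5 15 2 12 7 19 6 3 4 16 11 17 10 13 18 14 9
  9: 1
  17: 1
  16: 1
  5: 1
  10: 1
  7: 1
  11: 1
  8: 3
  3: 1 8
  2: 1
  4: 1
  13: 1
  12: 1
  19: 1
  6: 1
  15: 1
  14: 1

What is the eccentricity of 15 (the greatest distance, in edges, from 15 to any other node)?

A farthest node from 15 is 8.
The path 15-1-3-8 has 3 edges.

3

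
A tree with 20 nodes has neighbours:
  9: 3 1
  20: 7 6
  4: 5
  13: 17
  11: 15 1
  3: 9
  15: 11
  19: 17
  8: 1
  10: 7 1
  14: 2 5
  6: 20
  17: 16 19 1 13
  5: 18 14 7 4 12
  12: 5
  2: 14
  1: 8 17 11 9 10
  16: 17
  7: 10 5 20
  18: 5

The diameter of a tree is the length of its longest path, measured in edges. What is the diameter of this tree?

BFS from 19 reaches 2 last, at distance 7; BFS from 2 confirms no node is farther.
Path: 19-17-1-10-7-5-14-2.

7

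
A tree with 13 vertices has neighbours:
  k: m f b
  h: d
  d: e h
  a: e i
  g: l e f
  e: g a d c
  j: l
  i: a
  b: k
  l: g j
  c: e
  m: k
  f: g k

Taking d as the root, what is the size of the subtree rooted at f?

4

Descendants of f (including itself): f, k, b, m. That's 4.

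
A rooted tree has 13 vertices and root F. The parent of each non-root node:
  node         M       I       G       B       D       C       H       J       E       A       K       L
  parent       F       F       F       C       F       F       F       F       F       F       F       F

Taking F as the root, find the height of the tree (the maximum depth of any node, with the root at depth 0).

2

A deepest node is B, reached by F-C-B.
That path has 2 edges, so the height is 2.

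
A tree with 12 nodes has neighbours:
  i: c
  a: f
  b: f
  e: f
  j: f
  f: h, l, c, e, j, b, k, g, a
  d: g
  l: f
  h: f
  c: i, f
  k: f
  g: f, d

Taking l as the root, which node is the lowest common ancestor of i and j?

f

i's ancestor chain is i, c, f, l and j's is j, f, l; they first meet at f.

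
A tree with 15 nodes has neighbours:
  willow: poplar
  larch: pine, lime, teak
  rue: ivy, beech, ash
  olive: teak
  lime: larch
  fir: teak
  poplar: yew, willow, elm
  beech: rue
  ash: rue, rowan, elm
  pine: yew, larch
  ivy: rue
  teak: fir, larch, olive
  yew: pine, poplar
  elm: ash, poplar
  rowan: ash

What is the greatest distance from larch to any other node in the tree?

7

A farthest node from larch is beech (ivy also at distance 7).
The path larch-pine-yew-poplar-elm-ash-rue-beech has 7 edges.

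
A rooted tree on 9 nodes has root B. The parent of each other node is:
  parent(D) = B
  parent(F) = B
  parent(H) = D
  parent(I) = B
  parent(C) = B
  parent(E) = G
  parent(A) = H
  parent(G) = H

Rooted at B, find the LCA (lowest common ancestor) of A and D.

D

Path A→root: A H D B; path D→root: D B.
First common node: D.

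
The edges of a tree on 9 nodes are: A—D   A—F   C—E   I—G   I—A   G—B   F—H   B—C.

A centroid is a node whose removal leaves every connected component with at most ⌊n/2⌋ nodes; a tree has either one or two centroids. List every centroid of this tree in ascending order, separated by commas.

I

Delete I: the remaining components have sizes 4, 4. Max 4 ≤ 4, so I is a centroid.
Every other node leaves some component of size > 4, so the centroid is unique.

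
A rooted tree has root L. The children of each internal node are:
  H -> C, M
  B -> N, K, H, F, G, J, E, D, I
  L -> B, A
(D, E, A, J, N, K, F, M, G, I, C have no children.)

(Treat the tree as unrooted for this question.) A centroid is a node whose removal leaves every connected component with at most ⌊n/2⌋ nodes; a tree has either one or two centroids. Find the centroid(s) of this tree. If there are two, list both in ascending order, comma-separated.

Delete B: the remaining components have sizes 3, 2, 1, 1, 1, 1, 1, 1, 1, 1. Max 3 ≤ 7, so B is a centroid.
Every other node leaves some component of size > 7, so the centroid is unique.

B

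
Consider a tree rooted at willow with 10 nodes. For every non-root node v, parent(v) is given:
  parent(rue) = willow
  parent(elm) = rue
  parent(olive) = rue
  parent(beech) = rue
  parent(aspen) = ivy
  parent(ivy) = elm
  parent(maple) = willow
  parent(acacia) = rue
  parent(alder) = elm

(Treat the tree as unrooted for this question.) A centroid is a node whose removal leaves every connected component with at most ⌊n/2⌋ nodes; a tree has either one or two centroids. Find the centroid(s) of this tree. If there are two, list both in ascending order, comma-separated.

rue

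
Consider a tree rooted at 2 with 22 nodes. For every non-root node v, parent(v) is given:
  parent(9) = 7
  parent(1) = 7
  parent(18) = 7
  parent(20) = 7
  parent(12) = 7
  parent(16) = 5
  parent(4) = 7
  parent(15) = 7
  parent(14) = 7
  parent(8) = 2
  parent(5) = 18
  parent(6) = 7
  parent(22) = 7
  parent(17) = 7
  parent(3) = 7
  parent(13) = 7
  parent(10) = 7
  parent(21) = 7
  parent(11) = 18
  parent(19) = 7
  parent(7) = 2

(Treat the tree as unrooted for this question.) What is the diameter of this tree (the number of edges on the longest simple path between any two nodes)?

Starting from 16, a farthest node is 8 at distance 5.
One longest path: 16-5-18-7-2-8.
So the diameter is 5.

5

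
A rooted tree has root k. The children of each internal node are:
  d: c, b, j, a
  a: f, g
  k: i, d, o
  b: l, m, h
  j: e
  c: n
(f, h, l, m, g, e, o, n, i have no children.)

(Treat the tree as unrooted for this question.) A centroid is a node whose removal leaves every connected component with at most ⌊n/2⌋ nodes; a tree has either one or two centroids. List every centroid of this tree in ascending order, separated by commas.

Removing d splits the tree into components of sizes 4, 3, 3, 2, 2; the largest is 4 ≤ ⌊15/2⌋ = 7.
Every other node leaves some component of size > 7, so the centroid is unique.

d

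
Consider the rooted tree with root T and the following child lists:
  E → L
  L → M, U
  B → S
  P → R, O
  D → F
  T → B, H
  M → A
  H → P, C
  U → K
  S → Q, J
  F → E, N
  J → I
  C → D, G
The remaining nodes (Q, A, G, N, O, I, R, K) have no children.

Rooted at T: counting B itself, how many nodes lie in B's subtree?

5

Descendants of B (including itself): B, S, Q, J, I. That's 5.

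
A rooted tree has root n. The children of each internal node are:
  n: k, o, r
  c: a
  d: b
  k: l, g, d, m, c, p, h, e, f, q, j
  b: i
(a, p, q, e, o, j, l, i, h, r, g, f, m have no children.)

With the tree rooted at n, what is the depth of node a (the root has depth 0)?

Climbing from a to the root: a → c → k → n. That's 3 steps.

3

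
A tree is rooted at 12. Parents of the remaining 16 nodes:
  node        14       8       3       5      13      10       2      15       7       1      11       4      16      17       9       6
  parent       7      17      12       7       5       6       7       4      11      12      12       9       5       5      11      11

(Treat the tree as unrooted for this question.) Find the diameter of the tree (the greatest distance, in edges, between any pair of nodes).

BFS from 8 reaches 15 last, at distance 7; BFS from 15 confirms no node is farther.
Path: 8–17–5–7–11–9–4–15.

7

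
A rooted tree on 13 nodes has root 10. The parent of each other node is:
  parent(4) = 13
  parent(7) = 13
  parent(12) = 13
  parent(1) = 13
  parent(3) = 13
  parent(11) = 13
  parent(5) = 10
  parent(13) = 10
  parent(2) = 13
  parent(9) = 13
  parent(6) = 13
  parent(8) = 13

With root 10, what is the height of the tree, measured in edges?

2

6 sits deepest: 10 → 13 → 6 — 2 edges from the root.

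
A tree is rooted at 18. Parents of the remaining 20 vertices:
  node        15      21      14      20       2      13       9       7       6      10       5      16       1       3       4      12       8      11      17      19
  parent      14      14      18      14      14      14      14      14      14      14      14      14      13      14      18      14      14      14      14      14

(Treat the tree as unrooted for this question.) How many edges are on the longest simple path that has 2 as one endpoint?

3

A farthest node from 2 is 1 (4 also at distance 3).
The path 2 – 14 – 13 – 1 has 3 edges.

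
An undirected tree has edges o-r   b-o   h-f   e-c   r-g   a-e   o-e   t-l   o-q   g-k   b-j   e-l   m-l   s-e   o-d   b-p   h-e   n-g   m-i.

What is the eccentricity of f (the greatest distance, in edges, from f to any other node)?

6

The node farthest from f is k (n also at distance 6), via f – h – e – o – r – g – k — 6 edges.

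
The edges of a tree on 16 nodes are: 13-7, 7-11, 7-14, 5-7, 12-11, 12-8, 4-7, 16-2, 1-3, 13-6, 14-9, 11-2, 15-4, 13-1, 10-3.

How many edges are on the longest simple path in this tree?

7

A longest path is 10 - 3 - 1 - 13 - 7 - 11 - 2 - 16, with 7 edges.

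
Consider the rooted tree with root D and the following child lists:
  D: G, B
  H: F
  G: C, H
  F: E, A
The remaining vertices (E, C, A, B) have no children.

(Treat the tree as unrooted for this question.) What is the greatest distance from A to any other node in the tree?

Distances from A peak at 5, attained at B.
A – F – H – G – D – B

5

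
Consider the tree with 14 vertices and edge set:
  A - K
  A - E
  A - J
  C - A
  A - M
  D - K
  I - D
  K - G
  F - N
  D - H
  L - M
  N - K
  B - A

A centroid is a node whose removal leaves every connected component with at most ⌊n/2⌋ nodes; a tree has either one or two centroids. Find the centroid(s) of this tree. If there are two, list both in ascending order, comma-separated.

A, K

If A is removed the pieces have sizes 7, 2, 1, 1, 1, 1, all ≤ ⌊14/2⌋ = 7.
Its neighbour K also leaves a largest component of size 7, so both are centroids.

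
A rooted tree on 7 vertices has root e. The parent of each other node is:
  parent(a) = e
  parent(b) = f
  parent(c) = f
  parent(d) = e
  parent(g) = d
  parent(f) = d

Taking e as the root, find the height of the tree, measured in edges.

The longest root-to-leaf path is e – d – f – b (3 edges).

3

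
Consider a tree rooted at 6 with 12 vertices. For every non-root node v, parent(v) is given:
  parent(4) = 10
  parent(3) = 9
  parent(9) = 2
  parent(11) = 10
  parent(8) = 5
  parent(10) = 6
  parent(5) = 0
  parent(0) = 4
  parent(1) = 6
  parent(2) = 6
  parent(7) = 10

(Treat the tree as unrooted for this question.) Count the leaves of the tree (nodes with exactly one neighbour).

Exactly 5 nodes have a single neighbour: 1, 3, 7, 8, 11.

5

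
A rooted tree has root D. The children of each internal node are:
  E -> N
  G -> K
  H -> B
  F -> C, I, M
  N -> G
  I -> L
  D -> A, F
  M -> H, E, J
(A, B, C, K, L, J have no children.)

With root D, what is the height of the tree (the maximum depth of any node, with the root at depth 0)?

6

The longest root-to-leaf path is D–F–M–E–N–G–K (6 edges).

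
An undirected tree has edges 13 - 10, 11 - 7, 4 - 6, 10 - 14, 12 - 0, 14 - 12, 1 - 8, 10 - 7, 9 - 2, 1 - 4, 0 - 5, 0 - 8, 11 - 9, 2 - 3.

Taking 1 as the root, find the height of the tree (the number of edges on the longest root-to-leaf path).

10

A deepest node is 3, reached by 1–8–0–12–14–10–7–11–9–2–3.
That path has 10 edges, so the height is 10.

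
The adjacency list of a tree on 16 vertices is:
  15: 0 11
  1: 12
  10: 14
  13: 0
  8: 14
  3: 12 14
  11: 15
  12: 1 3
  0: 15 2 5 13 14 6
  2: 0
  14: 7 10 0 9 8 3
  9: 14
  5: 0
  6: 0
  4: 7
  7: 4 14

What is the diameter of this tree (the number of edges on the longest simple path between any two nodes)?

A longest path is 1–12–3–14–0–15–11, with 6 edges.

6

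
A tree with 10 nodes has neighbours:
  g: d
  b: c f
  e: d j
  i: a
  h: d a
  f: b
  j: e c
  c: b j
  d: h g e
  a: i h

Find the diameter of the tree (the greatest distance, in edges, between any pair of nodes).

A longest path is i - a - h - d - e - j - c - b - f, with 8 edges.

8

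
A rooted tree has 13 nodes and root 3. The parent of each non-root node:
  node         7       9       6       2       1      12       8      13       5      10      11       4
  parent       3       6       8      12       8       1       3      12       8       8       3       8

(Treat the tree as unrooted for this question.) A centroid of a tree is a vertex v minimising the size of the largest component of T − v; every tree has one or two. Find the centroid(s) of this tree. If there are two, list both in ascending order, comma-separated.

Delete 8: the remaining components have sizes 4, 3, 2, 1, 1, 1. Max 4 ≤ 6, so 8 is a centroid.
Every other node leaves some component of size > 6, so the centroid is unique.

8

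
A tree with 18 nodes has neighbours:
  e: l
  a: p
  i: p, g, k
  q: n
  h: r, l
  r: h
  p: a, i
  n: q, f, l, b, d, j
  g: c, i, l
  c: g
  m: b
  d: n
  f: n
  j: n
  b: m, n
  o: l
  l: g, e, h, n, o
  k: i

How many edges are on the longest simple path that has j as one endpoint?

The node farthest from j is a, via j-n-l-g-i-p-a — 6 edges.

6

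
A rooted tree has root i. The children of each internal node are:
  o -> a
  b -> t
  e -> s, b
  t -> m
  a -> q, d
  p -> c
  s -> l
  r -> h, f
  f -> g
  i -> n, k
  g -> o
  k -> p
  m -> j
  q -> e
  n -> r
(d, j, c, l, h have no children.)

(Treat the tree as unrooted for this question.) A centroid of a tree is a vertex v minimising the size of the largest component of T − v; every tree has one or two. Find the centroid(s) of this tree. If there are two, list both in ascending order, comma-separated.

a, o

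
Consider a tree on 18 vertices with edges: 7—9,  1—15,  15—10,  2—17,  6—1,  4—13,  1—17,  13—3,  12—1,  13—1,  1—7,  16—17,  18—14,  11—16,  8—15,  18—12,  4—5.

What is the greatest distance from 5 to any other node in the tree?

6

A farthest node from 5 is 11 (14 also at distance 6).
The path 5-4-13-1-17-16-11 has 6 edges.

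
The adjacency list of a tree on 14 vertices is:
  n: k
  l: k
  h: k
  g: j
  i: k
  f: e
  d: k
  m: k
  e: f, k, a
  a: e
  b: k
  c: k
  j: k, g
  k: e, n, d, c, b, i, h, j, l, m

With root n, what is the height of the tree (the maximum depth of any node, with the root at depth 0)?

The longest root-to-leaf path is n–k–e–a (3 edges).

3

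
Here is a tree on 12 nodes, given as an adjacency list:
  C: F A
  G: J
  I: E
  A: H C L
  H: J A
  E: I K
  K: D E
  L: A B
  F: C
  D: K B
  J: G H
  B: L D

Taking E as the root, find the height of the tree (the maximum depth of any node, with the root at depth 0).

A deepest node is G, reached by E – K – D – B – L – A – H – J – G.
That path has 8 edges, so the height is 8.

8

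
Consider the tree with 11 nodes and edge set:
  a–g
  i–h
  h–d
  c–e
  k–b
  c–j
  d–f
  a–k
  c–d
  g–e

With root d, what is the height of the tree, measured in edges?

6

A deepest node is b, reached by d → c → e → g → a → k → b.
That path has 6 edges, so the height is 6.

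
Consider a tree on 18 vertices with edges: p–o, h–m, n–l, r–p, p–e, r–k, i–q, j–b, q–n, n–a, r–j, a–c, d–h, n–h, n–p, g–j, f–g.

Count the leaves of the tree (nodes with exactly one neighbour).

The leaves are b, c, d, e, f, i, k, l, m, o.
That is 10 leaves.

10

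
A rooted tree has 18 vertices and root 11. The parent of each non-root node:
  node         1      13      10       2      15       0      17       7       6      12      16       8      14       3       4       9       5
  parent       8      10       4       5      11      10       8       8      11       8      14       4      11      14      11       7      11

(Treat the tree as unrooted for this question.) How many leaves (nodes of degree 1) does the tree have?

Exactly 11 nodes have a single neighbour: 0, 1, 2, 3, 6, 9, 12, 13, 15, 16, 17.

11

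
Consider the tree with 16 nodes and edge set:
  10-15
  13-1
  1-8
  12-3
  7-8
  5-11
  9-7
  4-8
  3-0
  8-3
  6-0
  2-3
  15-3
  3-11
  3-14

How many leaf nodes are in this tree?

The leaves are 2, 4, 5, 6, 9, 10, 12, 13, 14.
That is 9 leaves.

9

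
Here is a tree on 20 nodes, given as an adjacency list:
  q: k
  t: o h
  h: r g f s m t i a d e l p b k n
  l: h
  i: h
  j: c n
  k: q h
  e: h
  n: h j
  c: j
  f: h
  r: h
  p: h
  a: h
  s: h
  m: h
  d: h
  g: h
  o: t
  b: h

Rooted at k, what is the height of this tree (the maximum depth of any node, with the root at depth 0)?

4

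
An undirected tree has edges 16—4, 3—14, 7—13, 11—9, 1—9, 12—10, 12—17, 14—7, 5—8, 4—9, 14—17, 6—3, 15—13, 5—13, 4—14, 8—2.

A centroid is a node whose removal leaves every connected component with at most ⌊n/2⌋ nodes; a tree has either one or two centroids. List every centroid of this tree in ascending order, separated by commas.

14

Removing 14 splits the tree into components of sizes 6, 5, 3, 2; the largest is 6 ≤ ⌊17/2⌋ = 8.
No neighbour of 14 does as well, so 14 is the unique centroid.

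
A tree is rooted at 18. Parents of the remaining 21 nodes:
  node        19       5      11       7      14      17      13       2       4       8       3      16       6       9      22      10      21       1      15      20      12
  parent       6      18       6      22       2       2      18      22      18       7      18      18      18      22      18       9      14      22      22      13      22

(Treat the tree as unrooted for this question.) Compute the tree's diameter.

6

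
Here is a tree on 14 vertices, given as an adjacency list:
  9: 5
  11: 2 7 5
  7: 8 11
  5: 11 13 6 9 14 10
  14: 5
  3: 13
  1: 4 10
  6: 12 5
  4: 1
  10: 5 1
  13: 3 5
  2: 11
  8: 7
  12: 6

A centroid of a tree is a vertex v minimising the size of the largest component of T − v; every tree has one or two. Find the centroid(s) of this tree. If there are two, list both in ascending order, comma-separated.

Removing 5 splits the tree into components of sizes 4, 3, 2, 2, 1, 1; the largest is 4 ≤ ⌊14/2⌋ = 7.
No neighbour of 5 does as well, so 5 is the unique centroid.

5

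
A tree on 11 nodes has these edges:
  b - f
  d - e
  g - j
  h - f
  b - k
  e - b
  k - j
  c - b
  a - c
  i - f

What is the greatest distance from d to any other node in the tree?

5

A farthest node from d is g.
The path d-e-b-k-j-g has 5 edges.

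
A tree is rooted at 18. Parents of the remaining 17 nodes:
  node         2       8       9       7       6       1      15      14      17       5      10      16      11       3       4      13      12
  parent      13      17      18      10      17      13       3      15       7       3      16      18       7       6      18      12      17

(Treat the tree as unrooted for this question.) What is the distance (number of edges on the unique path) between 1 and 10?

5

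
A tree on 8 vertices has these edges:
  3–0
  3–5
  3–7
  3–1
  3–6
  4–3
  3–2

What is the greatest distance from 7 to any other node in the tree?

The node farthest from 7 is 2 (4, 6, 1, 0, 5 also at distance 2), via 7–3–2 — 2 edges.

2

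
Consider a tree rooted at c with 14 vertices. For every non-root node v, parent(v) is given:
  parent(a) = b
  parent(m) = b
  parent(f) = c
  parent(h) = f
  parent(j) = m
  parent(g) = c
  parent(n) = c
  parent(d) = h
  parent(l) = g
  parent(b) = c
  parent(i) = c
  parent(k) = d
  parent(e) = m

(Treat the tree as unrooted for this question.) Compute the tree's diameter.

7

A longest path is k–d–h–f–c–b–m–e, with 7 edges.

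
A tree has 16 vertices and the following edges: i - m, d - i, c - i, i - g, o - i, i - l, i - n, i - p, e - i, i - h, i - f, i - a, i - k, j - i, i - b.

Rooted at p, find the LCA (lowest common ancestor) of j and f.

i

Ancestors of j (toward the root): j, i, p.
Ancestors of f: f, i, p.
The deepest node appearing in both lists is i.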